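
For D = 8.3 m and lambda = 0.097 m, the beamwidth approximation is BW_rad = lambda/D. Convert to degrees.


BW_rad = 0.097 / 8.3 = 0.011687
BW_deg = 0.67 degrees

0.67 degrees


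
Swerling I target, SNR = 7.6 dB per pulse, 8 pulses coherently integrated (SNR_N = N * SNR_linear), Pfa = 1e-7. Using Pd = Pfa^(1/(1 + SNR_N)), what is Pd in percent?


SNR_lin = 10^(7.6/10) = 5.7544
SNR_N = 8 * 5.7544 = 46.0352
1/(1 + SNR_N) = 1/47.0352 = 0.0212607
Pd = (1e-7)^0.0212607 = 0.70986
Pd = 71.0%

71.0%


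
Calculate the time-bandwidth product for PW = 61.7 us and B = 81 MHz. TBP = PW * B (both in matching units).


TBP = 61.7 * 81 = 4997.7

4997.7


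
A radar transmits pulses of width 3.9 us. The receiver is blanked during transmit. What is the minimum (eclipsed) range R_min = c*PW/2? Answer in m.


R_min = 3e8 * 3.9e-6 / 2 = 585.0 m

585.0 m


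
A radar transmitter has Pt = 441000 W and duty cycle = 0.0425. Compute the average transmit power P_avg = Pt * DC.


P_avg = 441000 * 0.0425 = 18742.5 W

18742.5 W


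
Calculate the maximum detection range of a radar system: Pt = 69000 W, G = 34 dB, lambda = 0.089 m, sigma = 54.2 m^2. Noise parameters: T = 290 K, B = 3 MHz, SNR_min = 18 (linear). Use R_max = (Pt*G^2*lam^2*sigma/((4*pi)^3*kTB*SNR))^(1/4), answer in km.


G_lin = 10^(34/10) = 2511.886432
R^4 = 69000 * 2511.886432^2 * 0.089^2 * 54.2 / ((4*pi)^3 * 1.38e-23 * 290 * 3000000.0 * 18)
R^4 = 4.35841e20 m^4
R_max = (4.35841e20)^(1/4) = 144488.1 m = 144.5 km

144.5 km


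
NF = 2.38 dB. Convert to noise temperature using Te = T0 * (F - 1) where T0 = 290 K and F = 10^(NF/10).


NF_lin = 10^(2.38/10) = 1.729816
Te = 290 * (1.729816 - 1) = 211.6 K

211.6 K


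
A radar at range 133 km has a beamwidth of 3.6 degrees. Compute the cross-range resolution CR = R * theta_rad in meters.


BW_rad = 0.062831853
CR = 133000 * 0.062831853 = 8356.6 m

8356.6 m


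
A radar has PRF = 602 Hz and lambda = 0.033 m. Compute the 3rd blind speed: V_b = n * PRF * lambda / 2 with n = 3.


V_blind = 3 * 602 * 0.033 / 2 = 29.8 m/s

29.8 m/s


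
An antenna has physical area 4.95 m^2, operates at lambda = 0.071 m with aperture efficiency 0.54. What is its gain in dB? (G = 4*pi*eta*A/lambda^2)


G_linear = 4*pi*0.54*4.95/0.071^2 = 6663.34
G_dB = 10*log10(6663.34) = 38.2 dB

38.2 dB


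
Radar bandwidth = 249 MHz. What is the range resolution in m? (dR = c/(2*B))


dR = 3e8 / (2 * 249000000.0) = 0.6 m

0.6 m


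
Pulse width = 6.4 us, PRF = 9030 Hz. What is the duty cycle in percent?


DC = 6.4e-6 * 9030 * 100 = 5.78%

5.78%


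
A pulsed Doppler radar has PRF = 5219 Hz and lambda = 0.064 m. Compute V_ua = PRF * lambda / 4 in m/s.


V_ua = 5219 * 0.064 / 4 = 83.5 m/s

83.5 m/s


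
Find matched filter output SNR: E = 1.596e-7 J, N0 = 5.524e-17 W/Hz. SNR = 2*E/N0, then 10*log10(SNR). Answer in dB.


SNR_lin = 2 * 1.596e-7 / 5.524e-17 = 5.778e9
SNR_dB = 10*log10(5.778e9) = 97.6 dB

97.6 dB


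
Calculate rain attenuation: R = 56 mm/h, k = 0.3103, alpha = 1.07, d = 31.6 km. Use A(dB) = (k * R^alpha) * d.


gamma = 0.3103 * 56^1.07 = 23.0326 dB/km
A = 23.0326 * 31.6 = 727.83 dB

727.83 dB


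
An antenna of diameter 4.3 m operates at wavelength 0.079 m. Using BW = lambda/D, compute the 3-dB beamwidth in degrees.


BW_rad = 0.079 / 4.3 = 0.018372
BW_deg = 1.05 degrees

1.05 degrees


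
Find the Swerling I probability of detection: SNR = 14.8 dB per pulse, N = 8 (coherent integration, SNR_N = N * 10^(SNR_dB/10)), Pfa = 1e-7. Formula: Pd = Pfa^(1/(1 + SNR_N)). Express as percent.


SNR_lin = 10^(14.8/10) = 30.19952
SNR_N = 8 * 30.19952 = 241.59616
1/(1 + SNR_N) = 1/242.59616 = 0.0041221
Pd = (1e-7)^0.0041221 = 0.93572
Pd = 93.6%

93.6%


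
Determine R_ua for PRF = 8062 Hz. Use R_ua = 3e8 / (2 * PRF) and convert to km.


R_ua = 3e8 / (2 * 8062) = 18605.8 m = 18.6 km

18.6 km


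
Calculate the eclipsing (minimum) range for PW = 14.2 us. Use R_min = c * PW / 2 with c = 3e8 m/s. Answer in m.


R_min = 3e8 * 14.2e-6 / 2 = 2130.0 m

2130.0 m


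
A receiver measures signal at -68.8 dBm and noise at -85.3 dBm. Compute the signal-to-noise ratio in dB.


SNR = -68.8 - (-85.3) = 16.5 dB

16.5 dB


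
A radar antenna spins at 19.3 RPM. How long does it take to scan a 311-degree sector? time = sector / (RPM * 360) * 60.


t = 311 / (19.3 * 360) * 60 = 2.69 s

2.69 s


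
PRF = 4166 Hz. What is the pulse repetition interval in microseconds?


PRI = 1/4166 = 0.0002400384 s = 240.0 us

240.0 us


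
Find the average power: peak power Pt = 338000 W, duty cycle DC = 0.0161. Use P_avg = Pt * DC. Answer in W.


P_avg = 338000 * 0.0161 = 5441.8 W

5441.8 W


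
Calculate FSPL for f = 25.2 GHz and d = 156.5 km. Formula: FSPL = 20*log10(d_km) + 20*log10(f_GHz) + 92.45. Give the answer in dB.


20*log10(156.5) = 43.89
20*log10(25.2) = 28.03
FSPL = 164.4 dB

164.4 dB


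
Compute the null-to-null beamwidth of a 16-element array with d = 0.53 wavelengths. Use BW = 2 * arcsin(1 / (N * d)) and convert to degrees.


1/(N*d) = 1/(16*0.53) = 0.117925
BW = 2*arcsin(0.117925) = 13.5 degrees

13.5 degrees


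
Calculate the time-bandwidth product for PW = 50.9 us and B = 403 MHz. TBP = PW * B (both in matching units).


TBP = 50.9 * 403 = 20512.7

20512.7


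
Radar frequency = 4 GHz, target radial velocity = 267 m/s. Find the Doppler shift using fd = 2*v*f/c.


fd = 2 * 267 * 4000000000.0 / 3e8 = 7120.0 Hz

7120.0 Hz


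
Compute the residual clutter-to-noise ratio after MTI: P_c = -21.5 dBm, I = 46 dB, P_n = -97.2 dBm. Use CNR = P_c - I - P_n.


CNR = -21.5 - 46 - (-97.2) = 29.7 dB

29.7 dB


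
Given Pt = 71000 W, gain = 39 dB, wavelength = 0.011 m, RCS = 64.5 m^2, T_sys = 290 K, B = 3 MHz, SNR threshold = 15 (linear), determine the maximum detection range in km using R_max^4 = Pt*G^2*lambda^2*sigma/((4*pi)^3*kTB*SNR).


G_lin = 10^(39/10) = 7943.282347
R^4 = 71000 * 7943.282347^2 * 0.011^2 * 64.5 / ((4*pi)^3 * 1.38e-23 * 290 * 3000000.0 * 15)
R^4 = 9.78327e19 m^4
R_max = (9.78327e19)^(1/4) = 99453.7 m = 99.5 km

99.5 km


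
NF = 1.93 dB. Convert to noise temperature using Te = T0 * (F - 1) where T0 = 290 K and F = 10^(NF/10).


NF_lin = 10^(1.93/10) = 1.559553
Te = 290 * (1.559553 - 1) = 162.3 K

162.3 K


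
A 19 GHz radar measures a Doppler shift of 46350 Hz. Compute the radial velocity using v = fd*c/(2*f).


v = 46350 * 3e8 / (2 * 19000000000.0) = 365.9 m/s

365.9 m/s


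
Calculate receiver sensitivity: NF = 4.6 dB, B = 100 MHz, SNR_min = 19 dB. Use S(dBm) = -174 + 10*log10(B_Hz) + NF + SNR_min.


10*log10(100000000.0) = 80.0
S = -174 + 80.0 + 4.6 + 19 = -70.4 dBm

-70.4 dBm


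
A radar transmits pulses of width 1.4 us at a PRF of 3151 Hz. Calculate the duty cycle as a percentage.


DC = 1.4e-6 * 3151 * 100 = 0.44%

0.44%


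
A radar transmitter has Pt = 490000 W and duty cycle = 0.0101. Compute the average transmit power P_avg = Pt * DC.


P_avg = 490000 * 0.0101 = 4949.0 W

4949.0 W


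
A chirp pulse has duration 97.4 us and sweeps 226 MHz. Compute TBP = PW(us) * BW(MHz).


TBP = 97.4 * 226 = 22012.4

22012.4


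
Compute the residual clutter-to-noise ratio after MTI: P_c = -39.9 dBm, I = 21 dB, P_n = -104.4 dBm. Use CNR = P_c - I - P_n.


CNR = -39.9 - 21 - (-104.4) = 43.5 dB

43.5 dB


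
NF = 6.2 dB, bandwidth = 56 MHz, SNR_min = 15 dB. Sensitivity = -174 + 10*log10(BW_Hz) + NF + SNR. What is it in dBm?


10*log10(56000000.0) = 77.48
S = -174 + 77.48 + 6.2 + 15 = -75.3 dBm

-75.3 dBm


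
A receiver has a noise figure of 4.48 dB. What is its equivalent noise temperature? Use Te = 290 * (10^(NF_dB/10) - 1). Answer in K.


NF_lin = 10^(4.48/10) = 2.805434
Te = 290 * (2.805434 - 1) = 523.6 K

523.6 K


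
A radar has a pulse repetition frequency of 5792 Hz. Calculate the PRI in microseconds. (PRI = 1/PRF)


PRI = 1/5792 = 0.0001726519 s = 172.7 us

172.7 us


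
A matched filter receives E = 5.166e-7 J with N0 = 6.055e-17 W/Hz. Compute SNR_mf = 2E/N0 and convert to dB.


SNR_lin = 2 * 5.166e-7 / 6.055e-17 = 1.706e10
SNR_dB = 10*log10(1.706e10) = 102.3 dB

102.3 dB


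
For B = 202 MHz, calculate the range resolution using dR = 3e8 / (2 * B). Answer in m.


dR = 3e8 / (2 * 202000000.0) = 0.74 m

0.74 m


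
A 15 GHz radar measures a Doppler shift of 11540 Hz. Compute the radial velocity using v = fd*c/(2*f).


v = 11540 * 3e8 / (2 * 15000000000.0) = 115.4 m/s

115.4 m/s


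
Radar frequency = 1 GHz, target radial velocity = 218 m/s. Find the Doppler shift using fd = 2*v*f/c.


fd = 2 * 218 * 1000000000.0 / 3e8 = 1453.3 Hz

1453.3 Hz


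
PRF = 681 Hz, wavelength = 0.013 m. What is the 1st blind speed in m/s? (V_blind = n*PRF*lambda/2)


V_blind = 1 * 681 * 0.013 / 2 = 4.4 m/s

4.4 m/s


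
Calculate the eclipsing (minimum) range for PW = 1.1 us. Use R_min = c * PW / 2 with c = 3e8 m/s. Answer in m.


R_min = 3e8 * 1.1e-6 / 2 = 165.0 m

165.0 m


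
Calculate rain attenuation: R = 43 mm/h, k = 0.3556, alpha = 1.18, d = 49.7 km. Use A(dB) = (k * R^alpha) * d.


gamma = 0.3556 * 43^1.18 = 30.092241 dB/km
A = 30.092241 * 49.7 = 1495.58 dB

1495.58 dB


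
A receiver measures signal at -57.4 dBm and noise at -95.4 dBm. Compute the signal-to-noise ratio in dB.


SNR = -57.4 - (-95.4) = 38.0 dB

38.0 dB


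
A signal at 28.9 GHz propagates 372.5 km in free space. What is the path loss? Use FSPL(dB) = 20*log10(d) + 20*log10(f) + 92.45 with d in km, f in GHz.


20*log10(372.5) = 51.42
20*log10(28.9) = 29.22
FSPL = 173.1 dB

173.1 dB


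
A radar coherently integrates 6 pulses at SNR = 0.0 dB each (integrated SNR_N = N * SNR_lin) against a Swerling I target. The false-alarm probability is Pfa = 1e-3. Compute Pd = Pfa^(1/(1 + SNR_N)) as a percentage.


SNR_lin = 10^(0.0/10) = 1.0
SNR_N = 6 * 1.0 = 6.0
1/(1 + SNR_N) = 1/7.0 = 0.1428571
Pd = (1e-3)^0.1428571 = 0.37276
Pd = 37.3%

37.3%


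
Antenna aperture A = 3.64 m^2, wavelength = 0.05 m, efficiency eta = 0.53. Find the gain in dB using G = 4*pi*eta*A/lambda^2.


G_linear = 4*pi*0.53*3.64/0.05^2 = 9697.22
G_dB = 10*log10(9697.22) = 39.9 dB

39.9 dB


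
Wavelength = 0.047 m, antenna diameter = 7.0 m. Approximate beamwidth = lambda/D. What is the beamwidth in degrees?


BW_rad = 0.047 / 7.0 = 0.006714
BW_deg = 0.38 degrees

0.38 degrees


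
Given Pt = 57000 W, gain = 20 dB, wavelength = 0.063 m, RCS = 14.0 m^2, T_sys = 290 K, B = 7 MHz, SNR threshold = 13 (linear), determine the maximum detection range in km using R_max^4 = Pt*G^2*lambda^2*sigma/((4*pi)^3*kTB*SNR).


G_lin = 10^(20/10) = 100.0
R^4 = 57000 * 100.0^2 * 0.063^2 * 14.0 / ((4*pi)^3 * 1.38e-23 * 290 * 7000000.0 * 13)
R^4 = 4.38264e16 m^4
R_max = (4.38264e16)^(1/4) = 14468.8 m = 14.5 km

14.5 km


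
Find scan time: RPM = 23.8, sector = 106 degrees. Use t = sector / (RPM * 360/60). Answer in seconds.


t = 106 / (23.8 * 360) * 60 = 0.74 s

0.74 s


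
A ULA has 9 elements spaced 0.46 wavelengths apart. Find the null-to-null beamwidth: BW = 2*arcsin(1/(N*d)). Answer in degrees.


1/(N*d) = 1/(9*0.46) = 0.241546
BW = 2*arcsin(0.241546) = 28.0 degrees

28.0 degrees


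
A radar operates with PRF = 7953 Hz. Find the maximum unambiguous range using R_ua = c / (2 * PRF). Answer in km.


R_ua = 3e8 / (2 * 7953) = 18860.8 m = 18.9 km

18.9 km


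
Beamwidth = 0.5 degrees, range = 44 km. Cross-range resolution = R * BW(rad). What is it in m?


BW_rad = 0.008726646
CR = 44000 * 0.008726646 = 384.0 m

384.0 m


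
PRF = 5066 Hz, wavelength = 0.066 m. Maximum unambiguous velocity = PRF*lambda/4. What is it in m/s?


V_ua = 5066 * 0.066 / 4 = 83.6 m/s

83.6 m/s


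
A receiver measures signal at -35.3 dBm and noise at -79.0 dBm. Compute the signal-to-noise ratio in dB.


SNR = -35.3 - (-79.0) = 43.7 dB

43.7 dB


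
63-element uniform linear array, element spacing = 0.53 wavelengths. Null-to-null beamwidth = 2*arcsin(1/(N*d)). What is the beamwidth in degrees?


1/(N*d) = 1/(63*0.53) = 0.029949
BW = 2*arcsin(0.029949) = 3.4 degrees

3.4 degrees


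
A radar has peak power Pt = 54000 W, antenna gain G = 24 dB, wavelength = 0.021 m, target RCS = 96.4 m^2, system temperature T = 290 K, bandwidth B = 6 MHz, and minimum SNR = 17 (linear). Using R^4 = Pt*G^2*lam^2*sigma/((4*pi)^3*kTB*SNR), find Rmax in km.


G_lin = 10^(24/10) = 251.188643
R^4 = 54000 * 251.188643^2 * 0.021^2 * 96.4 / ((4*pi)^3 * 1.38e-23 * 290 * 6000000.0 * 17)
R^4 = 1.78814e17 m^4
R_max = (1.78814e17)^(1/4) = 20563.7 m = 20.6 km

20.6 km


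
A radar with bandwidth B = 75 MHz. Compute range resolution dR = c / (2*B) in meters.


dR = 3e8 / (2 * 75000000.0) = 2.0 m

2.0 m


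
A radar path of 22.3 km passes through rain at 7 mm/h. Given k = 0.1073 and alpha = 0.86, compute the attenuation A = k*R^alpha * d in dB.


gamma = 0.1073 * 7^0.86 = 0.571984 dB/km
A = 0.571984 * 22.3 = 12.76 dB

12.76 dB


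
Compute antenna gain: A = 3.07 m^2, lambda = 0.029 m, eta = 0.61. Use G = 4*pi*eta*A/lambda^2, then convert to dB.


G_linear = 4*pi*0.61*3.07/0.029^2 = 27982.21
G_dB = 10*log10(27982.21) = 44.5 dB

44.5 dB


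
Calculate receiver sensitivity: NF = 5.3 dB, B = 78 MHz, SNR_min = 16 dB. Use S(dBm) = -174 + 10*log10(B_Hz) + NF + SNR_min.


10*log10(78000000.0) = 78.92
S = -174 + 78.92 + 5.3 + 16 = -73.8 dBm

-73.8 dBm


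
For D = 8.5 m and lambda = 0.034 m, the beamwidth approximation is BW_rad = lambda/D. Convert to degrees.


BW_rad = 0.034 / 8.5 = 0.004
BW_deg = 0.23 degrees

0.23 degrees


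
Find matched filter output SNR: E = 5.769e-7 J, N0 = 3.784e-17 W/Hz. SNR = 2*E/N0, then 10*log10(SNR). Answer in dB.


SNR_lin = 2 * 5.769e-7 / 3.784e-17 = 3.049e10
SNR_dB = 10*log10(3.049e10) = 104.8 dB

104.8 dB


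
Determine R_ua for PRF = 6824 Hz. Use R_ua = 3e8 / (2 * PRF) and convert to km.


R_ua = 3e8 / (2 * 6824) = 21981.2 m = 22.0 km

22.0 km


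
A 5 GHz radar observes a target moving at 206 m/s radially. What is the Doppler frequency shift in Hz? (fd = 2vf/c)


fd = 2 * 206 * 5000000000.0 / 3e8 = 6866.7 Hz

6866.7 Hz


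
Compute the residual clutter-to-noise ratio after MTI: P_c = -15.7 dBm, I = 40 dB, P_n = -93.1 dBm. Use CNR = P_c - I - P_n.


CNR = -15.7 - 40 - (-93.1) = 37.4 dB

37.4 dB


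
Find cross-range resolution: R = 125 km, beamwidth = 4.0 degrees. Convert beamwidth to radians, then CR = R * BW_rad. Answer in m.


BW_rad = 0.06981317
CR = 125000 * 0.06981317 = 8726.6 m

8726.6 m


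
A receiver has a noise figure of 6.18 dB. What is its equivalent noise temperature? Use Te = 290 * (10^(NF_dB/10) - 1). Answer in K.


NF_lin = 10^(6.18/10) = 4.14954
Te = 290 * (4.14954 - 1) = 913.4 K

913.4 K


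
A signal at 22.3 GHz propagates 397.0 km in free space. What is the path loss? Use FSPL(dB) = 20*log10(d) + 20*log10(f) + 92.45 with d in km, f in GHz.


20*log10(397.0) = 51.98
20*log10(22.3) = 26.97
FSPL = 171.4 dB

171.4 dB


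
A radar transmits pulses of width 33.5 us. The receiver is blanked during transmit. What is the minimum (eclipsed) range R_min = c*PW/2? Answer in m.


R_min = 3e8 * 33.5e-6 / 2 = 5025.0 m

5025.0 m


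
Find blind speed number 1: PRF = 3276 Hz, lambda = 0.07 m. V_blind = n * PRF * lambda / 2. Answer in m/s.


V_blind = 1 * 3276 * 0.07 / 2 = 114.7 m/s

114.7 m/s


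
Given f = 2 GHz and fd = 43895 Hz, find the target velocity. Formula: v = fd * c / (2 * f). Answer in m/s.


v = 43895 * 3e8 / (2 * 2000000000.0) = 3292.1 m/s

3292.1 m/s


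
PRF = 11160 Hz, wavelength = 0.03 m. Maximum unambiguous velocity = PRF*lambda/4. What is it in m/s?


V_ua = 11160 * 0.03 / 4 = 83.7 m/s

83.7 m/s


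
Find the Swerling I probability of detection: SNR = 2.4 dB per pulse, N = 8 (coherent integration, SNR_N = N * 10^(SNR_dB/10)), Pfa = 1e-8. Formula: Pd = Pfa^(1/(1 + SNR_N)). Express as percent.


SNR_lin = 10^(2.4/10) = 1.7378
SNR_N = 8 * 1.7378 = 13.9024
1/(1 + SNR_N) = 1/14.9024 = 0.0671033
Pd = (1e-8)^0.0671033 = 0.29052
Pd = 29.1%

29.1%


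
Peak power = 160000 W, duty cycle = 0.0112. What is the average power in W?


P_avg = 160000 * 0.0112 = 1792.0 W

1792.0 W


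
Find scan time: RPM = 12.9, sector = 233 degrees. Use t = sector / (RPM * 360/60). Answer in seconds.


t = 233 / (12.9 * 360) * 60 = 3.01 s

3.01 s


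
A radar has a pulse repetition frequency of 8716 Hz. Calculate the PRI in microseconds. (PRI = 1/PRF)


PRI = 1/8716 = 0.0001147315 s = 114.7 us

114.7 us


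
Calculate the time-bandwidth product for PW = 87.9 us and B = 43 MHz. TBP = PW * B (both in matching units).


TBP = 87.9 * 43 = 3779.7

3779.7


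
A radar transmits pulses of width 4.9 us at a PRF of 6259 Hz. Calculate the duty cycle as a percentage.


DC = 4.9e-6 * 6259 * 100 = 3.07%

3.07%


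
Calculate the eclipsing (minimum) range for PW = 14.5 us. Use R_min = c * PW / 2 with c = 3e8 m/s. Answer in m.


R_min = 3e8 * 14.5e-6 / 2 = 2175.0 m

2175.0 m


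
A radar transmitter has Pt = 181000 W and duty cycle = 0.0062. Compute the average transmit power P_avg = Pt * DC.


P_avg = 181000 * 0.0062 = 1122.2 W

1122.2 W


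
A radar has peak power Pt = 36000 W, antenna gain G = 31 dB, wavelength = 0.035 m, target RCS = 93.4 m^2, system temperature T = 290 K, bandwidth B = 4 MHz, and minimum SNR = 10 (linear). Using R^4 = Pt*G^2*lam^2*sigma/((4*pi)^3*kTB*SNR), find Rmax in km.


G_lin = 10^(31/10) = 1258.925412
R^4 = 36000 * 1258.925412^2 * 0.035^2 * 93.4 / ((4*pi)^3 * 1.38e-23 * 290 * 4000000.0 * 10)
R^4 = 2.05503e19 m^4
R_max = (2.05503e19)^(1/4) = 67329.4 m = 67.3 km

67.3 km


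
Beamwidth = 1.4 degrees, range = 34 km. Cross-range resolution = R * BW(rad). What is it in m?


BW_rad = 0.02443461
CR = 34000 * 0.02443461 = 830.8 m

830.8 m


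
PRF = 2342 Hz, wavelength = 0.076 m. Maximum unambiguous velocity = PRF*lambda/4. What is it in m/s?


V_ua = 2342 * 0.076 / 4 = 44.5 m/s

44.5 m/s


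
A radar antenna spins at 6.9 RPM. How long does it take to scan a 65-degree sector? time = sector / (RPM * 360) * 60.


t = 65 / (6.9 * 360) * 60 = 1.57 s

1.57 s


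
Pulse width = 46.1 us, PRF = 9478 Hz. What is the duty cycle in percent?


DC = 46.1e-6 * 9478 * 100 = 43.69%

43.69%


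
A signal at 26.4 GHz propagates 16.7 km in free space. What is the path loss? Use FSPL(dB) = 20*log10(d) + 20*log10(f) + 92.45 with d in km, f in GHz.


20*log10(16.7) = 24.45
20*log10(26.4) = 28.43
FSPL = 145.3 dB

145.3 dB


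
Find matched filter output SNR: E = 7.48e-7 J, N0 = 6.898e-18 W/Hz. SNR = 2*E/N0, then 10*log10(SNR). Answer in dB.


SNR_lin = 2 * 7.48e-7 / 6.898e-18 = 2.169e11
SNR_dB = 10*log10(2.169e11) = 113.4 dB

113.4 dB


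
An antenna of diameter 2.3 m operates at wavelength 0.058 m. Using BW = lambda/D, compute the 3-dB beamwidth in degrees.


BW_rad = 0.058 / 2.3 = 0.025217
BW_deg = 1.44 degrees

1.44 degrees


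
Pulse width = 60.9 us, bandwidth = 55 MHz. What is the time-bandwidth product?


TBP = 60.9 * 55 = 3349.5

3349.5


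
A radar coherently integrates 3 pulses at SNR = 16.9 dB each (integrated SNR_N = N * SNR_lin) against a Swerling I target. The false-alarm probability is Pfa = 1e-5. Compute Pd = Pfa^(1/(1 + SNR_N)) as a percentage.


SNR_lin = 10^(16.9/10) = 48.97788
SNR_N = 3 * 48.97788 = 146.93364
1/(1 + SNR_N) = 1/147.93364 = 0.0067598
Pd = (1e-5)^0.0067598 = 0.92513
Pd = 92.5%

92.5%


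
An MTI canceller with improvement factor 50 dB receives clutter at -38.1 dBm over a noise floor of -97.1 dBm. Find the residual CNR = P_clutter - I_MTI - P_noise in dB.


CNR = -38.1 - 50 - (-97.1) = 9.0 dB

9.0 dB


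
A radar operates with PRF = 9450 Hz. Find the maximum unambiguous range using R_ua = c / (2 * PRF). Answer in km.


R_ua = 3e8 / (2 * 9450) = 15873.0 m = 15.9 km

15.9 km


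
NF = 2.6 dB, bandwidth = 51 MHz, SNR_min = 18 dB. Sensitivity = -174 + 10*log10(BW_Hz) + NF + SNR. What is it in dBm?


10*log10(51000000.0) = 77.08
S = -174 + 77.08 + 2.6 + 18 = -76.3 dBm

-76.3 dBm


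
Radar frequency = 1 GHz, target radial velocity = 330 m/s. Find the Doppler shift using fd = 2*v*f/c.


fd = 2 * 330 * 1000000000.0 / 3e8 = 2200.0 Hz

2200.0 Hz


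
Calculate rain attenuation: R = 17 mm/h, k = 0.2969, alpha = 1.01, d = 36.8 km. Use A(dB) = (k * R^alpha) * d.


gamma = 0.2969 * 17^1.01 = 5.192346 dB/km
A = 5.192346 * 36.8 = 191.08 dB

191.08 dB


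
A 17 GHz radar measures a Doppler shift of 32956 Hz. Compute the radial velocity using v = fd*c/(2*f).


v = 32956 * 3e8 / (2 * 17000000000.0) = 290.8 m/s

290.8 m/s


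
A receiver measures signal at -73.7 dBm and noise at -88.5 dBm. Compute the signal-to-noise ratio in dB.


SNR = -73.7 - (-88.5) = 14.8 dB

14.8 dB


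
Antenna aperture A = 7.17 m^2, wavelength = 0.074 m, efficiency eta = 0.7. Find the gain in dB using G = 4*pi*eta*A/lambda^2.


G_linear = 4*pi*0.7*7.17/0.074^2 = 11517.64
G_dB = 10*log10(11517.64) = 40.6 dB

40.6 dB


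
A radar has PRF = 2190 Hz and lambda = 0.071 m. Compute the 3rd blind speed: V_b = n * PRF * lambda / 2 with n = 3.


V_blind = 3 * 2190 * 0.071 / 2 = 233.2 m/s

233.2 m/s


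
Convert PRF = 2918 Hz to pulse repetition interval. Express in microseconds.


PRI = 1/2918 = 0.0003427005 s = 342.7 us

342.7 us


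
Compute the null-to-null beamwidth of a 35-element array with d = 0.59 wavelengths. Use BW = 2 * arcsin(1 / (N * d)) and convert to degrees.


1/(N*d) = 1/(35*0.59) = 0.048426
BW = 2*arcsin(0.048426) = 5.6 degrees

5.6 degrees


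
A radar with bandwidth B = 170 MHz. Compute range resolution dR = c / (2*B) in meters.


dR = 3e8 / (2 * 170000000.0) = 0.88 m

0.88 m


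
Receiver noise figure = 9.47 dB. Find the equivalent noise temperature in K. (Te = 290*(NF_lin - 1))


NF_lin = 10^(9.47/10) = 8.851156
Te = 290 * (8.851156 - 1) = 2276.8 K

2276.8 K


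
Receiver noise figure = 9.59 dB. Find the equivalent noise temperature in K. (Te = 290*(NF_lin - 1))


NF_lin = 10^(9.59/10) = 9.099133
Te = 290 * (9.099133 - 1) = 2348.7 K

2348.7 K


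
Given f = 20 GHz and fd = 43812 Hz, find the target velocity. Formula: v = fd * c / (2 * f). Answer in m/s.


v = 43812 * 3e8 / (2 * 20000000000.0) = 328.6 m/s

328.6 m/s


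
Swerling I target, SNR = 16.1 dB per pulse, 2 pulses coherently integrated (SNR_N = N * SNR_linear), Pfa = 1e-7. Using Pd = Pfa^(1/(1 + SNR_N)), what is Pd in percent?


SNR_lin = 10^(16.1/10) = 40.73803
SNR_N = 2 * 40.73803 = 81.47606
1/(1 + SNR_N) = 1/82.47606 = 0.0121247
Pd = (1e-7)^0.0121247 = 0.82248
Pd = 82.2%

82.2%


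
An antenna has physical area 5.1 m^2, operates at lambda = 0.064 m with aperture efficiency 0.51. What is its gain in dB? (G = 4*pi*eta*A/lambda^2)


G_linear = 4*pi*0.51*5.1/0.064^2 = 7979.77
G_dB = 10*log10(7979.77) = 39.0 dB

39.0 dB


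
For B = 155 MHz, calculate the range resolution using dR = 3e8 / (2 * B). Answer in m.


dR = 3e8 / (2 * 155000000.0) = 0.97 m

0.97 m


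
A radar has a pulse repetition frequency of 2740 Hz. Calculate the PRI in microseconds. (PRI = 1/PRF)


PRI = 1/2740 = 0.0003649635 s = 365.0 us

365.0 us


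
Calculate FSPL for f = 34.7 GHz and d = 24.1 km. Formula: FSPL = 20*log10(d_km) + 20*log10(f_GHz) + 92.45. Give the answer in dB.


20*log10(24.1) = 27.64
20*log10(34.7) = 30.81
FSPL = 150.9 dB

150.9 dB


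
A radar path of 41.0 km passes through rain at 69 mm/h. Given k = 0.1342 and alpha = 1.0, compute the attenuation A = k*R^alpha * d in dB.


gamma = 0.1342 * 69^1.0 = 9.2598 dB/km
A = 9.2598 * 41.0 = 379.65 dB

379.65 dB


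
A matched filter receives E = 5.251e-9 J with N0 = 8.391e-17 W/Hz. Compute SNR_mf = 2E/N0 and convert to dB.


SNR_lin = 2 * 5.251e-9 / 8.391e-17 = 1.252e8
SNR_dB = 10*log10(1.252e8) = 81.0 dB

81.0 dB


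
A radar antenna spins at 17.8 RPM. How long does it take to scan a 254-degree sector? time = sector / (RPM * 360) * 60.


t = 254 / (17.8 * 360) * 60 = 2.38 s

2.38 s


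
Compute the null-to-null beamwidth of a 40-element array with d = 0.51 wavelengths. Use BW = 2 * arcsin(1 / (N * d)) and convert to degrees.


1/(N*d) = 1/(40*0.51) = 0.04902
BW = 2*arcsin(0.04902) = 5.6 degrees

5.6 degrees


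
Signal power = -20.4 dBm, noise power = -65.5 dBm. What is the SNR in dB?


SNR = -20.4 - (-65.5) = 45.1 dB

45.1 dB


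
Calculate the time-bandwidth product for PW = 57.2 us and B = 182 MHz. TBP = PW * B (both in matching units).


TBP = 57.2 * 182 = 10410.4

10410.4


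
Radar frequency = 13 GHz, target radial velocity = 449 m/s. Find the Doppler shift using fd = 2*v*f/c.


fd = 2 * 449 * 13000000000.0 / 3e8 = 38913.3 Hz

38913.3 Hz


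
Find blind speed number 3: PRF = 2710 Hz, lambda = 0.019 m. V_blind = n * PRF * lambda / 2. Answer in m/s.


V_blind = 3 * 2710 * 0.019 / 2 = 77.2 m/s

77.2 m/s


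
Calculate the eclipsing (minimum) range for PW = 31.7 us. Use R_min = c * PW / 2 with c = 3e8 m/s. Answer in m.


R_min = 3e8 * 31.7e-6 / 2 = 4755.0 m

4755.0 m


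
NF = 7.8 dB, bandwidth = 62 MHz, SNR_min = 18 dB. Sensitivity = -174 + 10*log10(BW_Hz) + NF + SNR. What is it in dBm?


10*log10(62000000.0) = 77.92
S = -174 + 77.92 + 7.8 + 18 = -70.3 dBm

-70.3 dBm


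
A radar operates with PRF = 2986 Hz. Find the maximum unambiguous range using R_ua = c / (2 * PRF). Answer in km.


R_ua = 3e8 / (2 * 2986) = 50234.4 m = 50.2 km

50.2 km


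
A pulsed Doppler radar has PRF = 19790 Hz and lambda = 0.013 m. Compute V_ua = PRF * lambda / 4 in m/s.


V_ua = 19790 * 0.013 / 4 = 64.3 m/s

64.3 m/s


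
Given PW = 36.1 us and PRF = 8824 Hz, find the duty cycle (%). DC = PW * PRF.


DC = 36.1e-6 * 8824 * 100 = 31.85%

31.85%


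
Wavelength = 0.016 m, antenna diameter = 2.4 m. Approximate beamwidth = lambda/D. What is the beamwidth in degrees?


BW_rad = 0.016 / 2.4 = 0.006667
BW_deg = 0.38 degrees

0.38 degrees


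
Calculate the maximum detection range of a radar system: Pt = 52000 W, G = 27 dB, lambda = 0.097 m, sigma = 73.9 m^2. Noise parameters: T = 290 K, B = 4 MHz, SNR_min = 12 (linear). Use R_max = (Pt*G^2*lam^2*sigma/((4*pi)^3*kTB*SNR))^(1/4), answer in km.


G_lin = 10^(27/10) = 501.187234
R^4 = 52000 * 501.187234^2 * 0.097^2 * 73.9 / ((4*pi)^3 * 1.38e-23 * 290 * 4000000.0 * 12)
R^4 = 2.38256e19 m^4
R_max = (2.38256e19)^(1/4) = 69865.2 m = 69.9 km

69.9 km


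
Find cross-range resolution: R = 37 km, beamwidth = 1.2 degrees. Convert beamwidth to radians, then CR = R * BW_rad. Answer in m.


BW_rad = 0.020943951
CR = 37000 * 0.020943951 = 774.9 m

774.9 m


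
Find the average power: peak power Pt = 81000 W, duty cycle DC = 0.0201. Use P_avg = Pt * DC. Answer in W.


P_avg = 81000 * 0.0201 = 1628.1 W

1628.1 W


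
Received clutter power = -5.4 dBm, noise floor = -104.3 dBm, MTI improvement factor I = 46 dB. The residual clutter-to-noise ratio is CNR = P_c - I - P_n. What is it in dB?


CNR = -5.4 - 46 - (-104.3) = 52.9 dB

52.9 dB


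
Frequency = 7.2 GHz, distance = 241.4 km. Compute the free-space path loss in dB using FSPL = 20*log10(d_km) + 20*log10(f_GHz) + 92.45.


20*log10(241.4) = 47.65
20*log10(7.2) = 17.15
FSPL = 157.3 dB

157.3 dB


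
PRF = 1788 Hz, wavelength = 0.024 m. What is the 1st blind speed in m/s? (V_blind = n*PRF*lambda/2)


V_blind = 1 * 1788 * 0.024 / 2 = 21.5 m/s

21.5 m/s


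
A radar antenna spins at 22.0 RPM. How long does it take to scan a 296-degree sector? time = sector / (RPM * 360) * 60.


t = 296 / (22.0 * 360) * 60 = 2.24 s

2.24 s


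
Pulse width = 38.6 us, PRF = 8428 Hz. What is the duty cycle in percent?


DC = 38.6e-6 * 8428 * 100 = 32.53%

32.53%


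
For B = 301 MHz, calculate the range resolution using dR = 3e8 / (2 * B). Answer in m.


dR = 3e8 / (2 * 301000000.0) = 0.5 m

0.5 m


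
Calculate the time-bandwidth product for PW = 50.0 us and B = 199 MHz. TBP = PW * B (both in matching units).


TBP = 50.0 * 199 = 9950.0

9950.0


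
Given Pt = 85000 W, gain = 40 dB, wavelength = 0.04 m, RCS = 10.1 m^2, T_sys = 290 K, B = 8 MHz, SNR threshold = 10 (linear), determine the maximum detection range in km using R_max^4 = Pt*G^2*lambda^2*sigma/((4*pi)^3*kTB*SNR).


G_lin = 10^(40/10) = 10000.0
R^4 = 85000 * 10000.0^2 * 0.04^2 * 10.1 / ((4*pi)^3 * 1.38e-23 * 290 * 8000000.0 * 10)
R^4 = 2.16204e20 m^4
R_max = (2.16204e20)^(1/4) = 121259.5 m = 121.3 km

121.3 km


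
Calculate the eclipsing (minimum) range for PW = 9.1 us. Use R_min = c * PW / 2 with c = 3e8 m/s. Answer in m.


R_min = 3e8 * 9.1e-6 / 2 = 1365.0 m

1365.0 m


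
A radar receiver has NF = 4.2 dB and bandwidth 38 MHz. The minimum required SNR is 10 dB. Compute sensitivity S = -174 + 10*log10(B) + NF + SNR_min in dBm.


10*log10(38000000.0) = 75.8
S = -174 + 75.8 + 4.2 + 10 = -84.0 dBm

-84.0 dBm


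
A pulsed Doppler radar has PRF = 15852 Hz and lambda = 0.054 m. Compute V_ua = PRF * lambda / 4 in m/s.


V_ua = 15852 * 0.054 / 4 = 214.0 m/s

214.0 m/s


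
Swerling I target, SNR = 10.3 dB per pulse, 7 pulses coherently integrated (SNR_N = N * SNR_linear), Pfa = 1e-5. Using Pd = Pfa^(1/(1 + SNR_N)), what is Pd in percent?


SNR_lin = 10^(10.3/10) = 10.71519
SNR_N = 7 * 10.71519 = 75.00633
1/(1 + SNR_N) = 1/76.00633 = 0.0131568
Pd = (1e-5)^0.0131568 = 0.85944
Pd = 85.9%

85.9%


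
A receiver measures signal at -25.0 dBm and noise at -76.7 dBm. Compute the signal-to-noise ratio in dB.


SNR = -25.0 - (-76.7) = 51.7 dB

51.7 dB


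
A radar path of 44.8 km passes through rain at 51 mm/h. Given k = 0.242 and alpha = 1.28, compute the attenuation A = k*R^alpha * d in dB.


gamma = 0.242 * 51^1.28 = 37.111217 dB/km
A = 37.111217 * 44.8 = 1662.58 dB

1662.58 dB


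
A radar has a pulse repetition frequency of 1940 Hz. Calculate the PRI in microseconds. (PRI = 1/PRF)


PRI = 1/1940 = 0.0005154639 s = 515.5 us

515.5 us


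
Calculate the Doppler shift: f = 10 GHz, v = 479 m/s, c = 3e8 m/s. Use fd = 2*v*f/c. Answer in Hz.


fd = 2 * 479 * 10000000000.0 / 3e8 = 31933.3 Hz

31933.3 Hz


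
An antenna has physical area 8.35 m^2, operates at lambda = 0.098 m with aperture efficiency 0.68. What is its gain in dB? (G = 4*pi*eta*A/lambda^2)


G_linear = 4*pi*0.68*8.35/0.098^2 = 7429.39
G_dB = 10*log10(7429.39) = 38.7 dB

38.7 dB


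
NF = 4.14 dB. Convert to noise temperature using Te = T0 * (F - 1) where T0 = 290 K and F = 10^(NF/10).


NF_lin = 10^(4.14/10) = 2.594179
Te = 290 * (2.594179 - 1) = 462.3 K

462.3 K


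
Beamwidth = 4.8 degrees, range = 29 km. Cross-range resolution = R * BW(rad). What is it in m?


BW_rad = 0.083775804
CR = 29000 * 0.083775804 = 2429.5 m

2429.5 m


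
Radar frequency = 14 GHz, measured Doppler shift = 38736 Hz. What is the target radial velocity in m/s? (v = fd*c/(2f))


v = 38736 * 3e8 / (2 * 14000000000.0) = 415.0 m/s

415.0 m/s


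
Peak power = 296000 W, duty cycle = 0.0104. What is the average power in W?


P_avg = 296000 * 0.0104 = 3078.4 W

3078.4 W


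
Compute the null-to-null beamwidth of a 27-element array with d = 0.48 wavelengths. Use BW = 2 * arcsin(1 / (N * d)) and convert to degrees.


1/(N*d) = 1/(27*0.48) = 0.07716
BW = 2*arcsin(0.07716) = 8.9 degrees

8.9 degrees


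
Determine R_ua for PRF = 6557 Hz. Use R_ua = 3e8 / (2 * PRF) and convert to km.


R_ua = 3e8 / (2 * 6557) = 22876.3 m = 22.9 km

22.9 km


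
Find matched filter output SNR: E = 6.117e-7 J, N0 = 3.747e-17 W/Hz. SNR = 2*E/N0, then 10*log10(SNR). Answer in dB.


SNR_lin = 2 * 6.117e-7 / 3.747e-17 = 3.265e10
SNR_dB = 10*log10(3.265e10) = 105.1 dB

105.1 dB


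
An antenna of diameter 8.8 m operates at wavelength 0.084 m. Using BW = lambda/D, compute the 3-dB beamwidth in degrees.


BW_rad = 0.084 / 8.8 = 0.009545
BW_deg = 0.55 degrees

0.55 degrees


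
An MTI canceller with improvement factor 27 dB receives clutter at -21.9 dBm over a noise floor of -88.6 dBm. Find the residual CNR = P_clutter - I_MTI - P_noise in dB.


CNR = -21.9 - 27 - (-88.6) = 39.7 dB

39.7 dB


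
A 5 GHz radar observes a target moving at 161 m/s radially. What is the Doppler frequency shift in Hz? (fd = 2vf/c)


fd = 2 * 161 * 5000000000.0 / 3e8 = 5366.7 Hz

5366.7 Hz


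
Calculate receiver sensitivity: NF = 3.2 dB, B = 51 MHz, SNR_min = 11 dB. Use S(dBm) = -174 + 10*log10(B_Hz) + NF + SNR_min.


10*log10(51000000.0) = 77.08
S = -174 + 77.08 + 3.2 + 11 = -82.7 dBm

-82.7 dBm


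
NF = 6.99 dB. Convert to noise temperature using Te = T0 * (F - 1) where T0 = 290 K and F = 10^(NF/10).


NF_lin = 10^(6.99/10) = 5.000345
Te = 290 * (5.000345 - 1) = 1160.1 K

1160.1 K


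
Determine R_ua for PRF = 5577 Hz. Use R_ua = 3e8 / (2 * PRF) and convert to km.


R_ua = 3e8 / (2 * 5577) = 26896.2 m = 26.9 km

26.9 km


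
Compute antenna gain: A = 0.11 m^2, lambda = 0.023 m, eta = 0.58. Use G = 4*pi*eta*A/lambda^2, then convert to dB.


G_linear = 4*pi*0.58*0.11/0.023^2 = 1515.57
G_dB = 10*log10(1515.57) = 31.8 dB

31.8 dB


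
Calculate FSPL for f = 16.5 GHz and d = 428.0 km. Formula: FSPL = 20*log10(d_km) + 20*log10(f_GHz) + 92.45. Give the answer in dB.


20*log10(428.0) = 52.63
20*log10(16.5) = 24.35
FSPL = 169.4 dB

169.4 dB


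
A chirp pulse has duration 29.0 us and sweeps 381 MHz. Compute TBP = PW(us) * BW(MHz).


TBP = 29.0 * 381 = 11049.0

11049.0


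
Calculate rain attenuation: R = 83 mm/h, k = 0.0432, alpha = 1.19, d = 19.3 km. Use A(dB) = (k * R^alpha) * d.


gamma = 0.0432 * 83^1.19 = 8.302075 dB/km
A = 8.302075 * 19.3 = 160.23 dB

160.23 dB


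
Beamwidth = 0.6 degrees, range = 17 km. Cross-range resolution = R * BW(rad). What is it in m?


BW_rad = 0.010471976
CR = 17000 * 0.010471976 = 178.0 m

178.0 m


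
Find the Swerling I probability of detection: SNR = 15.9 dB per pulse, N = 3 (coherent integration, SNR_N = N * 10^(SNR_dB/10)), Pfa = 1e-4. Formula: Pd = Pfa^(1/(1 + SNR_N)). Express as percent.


SNR_lin = 10^(15.9/10) = 38.90451
SNR_N = 3 * 38.90451 = 116.71353
1/(1 + SNR_N) = 1/117.71353 = 0.0084952
Pd = (1e-4)^0.0084952 = 0.92474
Pd = 92.5%

92.5%


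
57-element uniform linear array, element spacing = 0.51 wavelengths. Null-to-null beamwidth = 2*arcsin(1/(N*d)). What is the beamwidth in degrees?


1/(N*d) = 1/(57*0.51) = 0.0344
BW = 2*arcsin(0.0344) = 3.9 degrees

3.9 degrees


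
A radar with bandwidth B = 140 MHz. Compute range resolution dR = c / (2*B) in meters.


dR = 3e8 / (2 * 140000000.0) = 1.07 m

1.07 m


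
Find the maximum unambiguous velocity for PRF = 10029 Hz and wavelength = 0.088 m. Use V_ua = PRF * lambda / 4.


V_ua = 10029 * 0.088 / 4 = 220.6 m/s

220.6 m/s


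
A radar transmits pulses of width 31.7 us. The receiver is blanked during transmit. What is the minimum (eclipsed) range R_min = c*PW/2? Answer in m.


R_min = 3e8 * 31.7e-6 / 2 = 4755.0 m

4755.0 m


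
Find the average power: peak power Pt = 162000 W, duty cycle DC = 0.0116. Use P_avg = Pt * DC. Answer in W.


P_avg = 162000 * 0.0116 = 1879.2 W

1879.2 W


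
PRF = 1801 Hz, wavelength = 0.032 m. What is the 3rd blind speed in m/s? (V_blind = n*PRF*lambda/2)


V_blind = 3 * 1801 * 0.032 / 2 = 86.4 m/s

86.4 m/s


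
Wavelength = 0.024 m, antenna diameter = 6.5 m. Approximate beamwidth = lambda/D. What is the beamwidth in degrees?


BW_rad = 0.024 / 6.5 = 0.003692
BW_deg = 0.21 degrees

0.21 degrees


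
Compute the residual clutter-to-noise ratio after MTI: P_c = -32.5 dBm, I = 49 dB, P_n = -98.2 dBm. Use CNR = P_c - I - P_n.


CNR = -32.5 - 49 - (-98.2) = 16.7 dB

16.7 dB


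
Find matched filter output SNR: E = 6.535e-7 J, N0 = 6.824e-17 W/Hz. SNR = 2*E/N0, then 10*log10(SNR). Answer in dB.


SNR_lin = 2 * 6.535e-7 / 6.824e-17 = 1.915e10
SNR_dB = 10*log10(1.915e10) = 102.8 dB

102.8 dB


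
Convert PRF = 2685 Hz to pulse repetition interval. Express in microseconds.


PRI = 1/2685 = 0.0003724395 s = 372.4 us

372.4 us


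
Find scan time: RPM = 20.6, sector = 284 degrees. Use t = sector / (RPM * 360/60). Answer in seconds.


t = 284 / (20.6 * 360) * 60 = 2.3 s

2.3 s


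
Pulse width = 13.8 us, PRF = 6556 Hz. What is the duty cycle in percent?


DC = 13.8e-6 * 6556 * 100 = 9.05%

9.05%


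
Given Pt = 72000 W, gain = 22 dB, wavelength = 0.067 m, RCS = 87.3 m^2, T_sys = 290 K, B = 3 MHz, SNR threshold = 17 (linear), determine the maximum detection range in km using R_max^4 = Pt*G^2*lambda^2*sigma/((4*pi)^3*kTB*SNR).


G_lin = 10^(22/10) = 158.489319
R^4 = 72000 * 158.489319^2 * 0.067^2 * 87.3 / ((4*pi)^3 * 1.38e-23 * 290 * 3000000.0 * 17)
R^4 = 1.74993e18 m^4
R_max = (1.74993e18)^(1/4) = 36371.0 m = 36.4 km

36.4 km


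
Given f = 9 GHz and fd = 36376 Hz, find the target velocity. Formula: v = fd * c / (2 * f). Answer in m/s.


v = 36376 * 3e8 / (2 * 9000000000.0) = 606.3 m/s

606.3 m/s


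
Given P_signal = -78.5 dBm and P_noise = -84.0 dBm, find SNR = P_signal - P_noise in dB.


SNR = -78.5 - (-84.0) = 5.5 dB

5.5 dB


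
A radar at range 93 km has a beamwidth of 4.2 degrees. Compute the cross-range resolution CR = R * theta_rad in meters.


BW_rad = 0.073303829
CR = 93000 * 0.073303829 = 6817.3 m

6817.3 m


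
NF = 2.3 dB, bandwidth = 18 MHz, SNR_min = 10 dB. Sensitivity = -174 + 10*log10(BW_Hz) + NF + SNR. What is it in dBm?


10*log10(18000000.0) = 72.55
S = -174 + 72.55 + 2.3 + 10 = -89.1 dBm

-89.1 dBm


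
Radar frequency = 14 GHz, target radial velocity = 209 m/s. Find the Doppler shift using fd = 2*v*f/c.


fd = 2 * 209 * 14000000000.0 / 3e8 = 19506.7 Hz

19506.7 Hz


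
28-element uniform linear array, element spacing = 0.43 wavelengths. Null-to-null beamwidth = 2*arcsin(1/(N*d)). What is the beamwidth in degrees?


1/(N*d) = 1/(28*0.43) = 0.083056
BW = 2*arcsin(0.083056) = 9.5 degrees

9.5 degrees


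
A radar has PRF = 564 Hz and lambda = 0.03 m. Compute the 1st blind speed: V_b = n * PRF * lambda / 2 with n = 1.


V_blind = 1 * 564 * 0.03 / 2 = 8.5 m/s

8.5 m/s


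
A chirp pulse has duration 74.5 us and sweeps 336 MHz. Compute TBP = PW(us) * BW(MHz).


TBP = 74.5 * 336 = 25032.0

25032.0


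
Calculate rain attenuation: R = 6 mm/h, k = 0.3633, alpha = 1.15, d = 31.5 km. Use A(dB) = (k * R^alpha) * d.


gamma = 0.3633 * 6^1.15 = 2.851933 dB/km
A = 2.851933 * 31.5 = 89.84 dB

89.84 dB


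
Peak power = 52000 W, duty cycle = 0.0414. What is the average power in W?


P_avg = 52000 * 0.0414 = 2152.8 W

2152.8 W


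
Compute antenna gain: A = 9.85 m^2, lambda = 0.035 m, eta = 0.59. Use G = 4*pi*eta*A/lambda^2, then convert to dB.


G_linear = 4*pi*0.59*9.85/0.035^2 = 59615.89
G_dB = 10*log10(59615.89) = 47.8 dB

47.8 dB


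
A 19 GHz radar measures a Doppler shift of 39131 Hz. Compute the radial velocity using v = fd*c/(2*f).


v = 39131 * 3e8 / (2 * 19000000000.0) = 308.9 m/s

308.9 m/s


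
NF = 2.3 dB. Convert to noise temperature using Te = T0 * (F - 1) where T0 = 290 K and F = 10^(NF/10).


NF_lin = 10^(2.3/10) = 1.698244
Te = 290 * (1.698244 - 1) = 202.5 K

202.5 K


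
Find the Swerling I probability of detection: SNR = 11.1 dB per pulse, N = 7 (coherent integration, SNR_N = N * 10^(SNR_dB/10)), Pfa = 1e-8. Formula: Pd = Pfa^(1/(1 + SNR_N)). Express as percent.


SNR_lin = 10^(11.1/10) = 12.8825
SNR_N = 7 * 12.8825 = 90.1775
1/(1 + SNR_N) = 1/91.1775 = 0.0109676
Pd = (1e-8)^0.0109676 = 0.81707
Pd = 81.7%

81.7%


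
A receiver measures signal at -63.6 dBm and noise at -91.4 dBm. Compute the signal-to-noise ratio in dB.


SNR = -63.6 - (-91.4) = 27.8 dB

27.8 dB
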